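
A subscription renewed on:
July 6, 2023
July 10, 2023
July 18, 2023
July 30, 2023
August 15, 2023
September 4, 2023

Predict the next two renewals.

Gaps: 4, 8, 12, 16, 20 days — each gap is 4 larger than the previous one.
Next gap: 24 days. September 4, 2023 + 24 days = September 28, 2023.
Next gap: 28 days. September 28, 2023 + 28 days = October 26, 2023.

September 28, 2023; October 26, 2023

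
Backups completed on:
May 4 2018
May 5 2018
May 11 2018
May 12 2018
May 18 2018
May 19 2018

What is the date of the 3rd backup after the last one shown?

Jun 1 2018

The gap pattern 1, 6, 1, 6, 1 repeats every 2 events.
These are the Fridays and Saturdays of each week.
Next Friday: May 25 2018.
The following Saturday is May 26 2018.
Next Friday: Jun 1 2018.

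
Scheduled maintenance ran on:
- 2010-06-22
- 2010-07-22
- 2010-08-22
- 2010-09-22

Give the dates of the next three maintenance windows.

Each date is the 22nd; the gaps (30, 31, 31) track the month lengths.
The rule is the 22nd of each month.
Next: October 2010 → 2010-10-22.
November 2010: 2010-11-22.
Next: December 2010 → 2010-12-22.

2010-10-22, 2010-11-22, 2010-12-22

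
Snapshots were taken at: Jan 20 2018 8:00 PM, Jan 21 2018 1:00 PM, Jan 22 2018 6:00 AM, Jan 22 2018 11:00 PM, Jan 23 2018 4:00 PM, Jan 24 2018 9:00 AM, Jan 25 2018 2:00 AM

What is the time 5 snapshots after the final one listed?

Jan 28 2018 3:00 PM

Gaps: 17, 17, 17, 17, 17, 17 hours — each event is 17 hours after the previous one.
Jan 25 2018 2:00 AM + 17 h = Jan 25 2018 7:00 PM.
Jan 25 2018 7:00 PM + 17 h = Jan 26 2018 12:00 PM.
Jan 26 2018 12:00 PM + 17 h = Jan 27 2018 5:00 AM.
Jan 27 2018 5:00 AM + 17 h = Jan 27 2018 10:00 PM.
Jan 27 2018 10:00 PM + 17 h = Jan 28 2018 3:00 PM.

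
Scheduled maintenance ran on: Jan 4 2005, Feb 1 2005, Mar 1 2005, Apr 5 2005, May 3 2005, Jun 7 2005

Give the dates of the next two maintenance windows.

Jul 5 2005, Aug 2 2005

These are Tuesdays at 28- or 35-day spacing (28, 28, 35, 28, 35).
The pattern: 1st Tuesday of the month.
July 2005 — 1st Tuesday is Jul 5 2005.
August 2005 — 1st Tuesday is Aug 2 2005.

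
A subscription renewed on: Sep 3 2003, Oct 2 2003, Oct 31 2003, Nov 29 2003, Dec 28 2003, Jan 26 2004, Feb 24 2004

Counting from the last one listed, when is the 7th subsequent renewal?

Sep 14 2004

Gaps between consecutive events: 29, 29, 29, 29, 29, 29 days — a constant 29-day interval.
Feb 24 2004 + 29 days = Mar 24 2004.
Mar 24 2004 + 29 days = Apr 22 2004.
Apr 22 2004 + 29 days = May 21 2004.
May 21 2004 + 29 days = Jun 19 2004.
Jun 19 2004 + 29 days = Jul 18 2004.
Jul 18 2004 + 29 days = Aug 16 2004.
Aug 16 2004 + 29 days = Sep 14 2004.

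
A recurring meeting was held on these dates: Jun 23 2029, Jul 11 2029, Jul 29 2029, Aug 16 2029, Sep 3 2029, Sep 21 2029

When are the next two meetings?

Gaps between consecutive events: 18, 18, 18, 18, 18 days — a constant 18-day interval.
Sep 21 2029 + 18 days = Oct 9 2029.
Oct 9 2029 + 18 days = Oct 27 2029.

Oct 9 2029, Oct 27 2029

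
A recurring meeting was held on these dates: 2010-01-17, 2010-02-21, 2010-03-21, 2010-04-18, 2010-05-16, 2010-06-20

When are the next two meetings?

These are Sundays at 28- or 35-day spacing (35, 28, 28, 28, 35).
The pattern: 3rd Sunday of the month.
July 2010 — 3rd Sunday is 2010-07-18.
3rd Sunday of August 2010: 2010-08-15.

2010-07-18, 2010-08-15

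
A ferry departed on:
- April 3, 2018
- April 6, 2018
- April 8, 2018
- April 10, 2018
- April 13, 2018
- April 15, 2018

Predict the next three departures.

April 17, 2018; April 20, 2018; April 22, 2018

Every event lands on a Tuesday or Friday or Sunday (gaps cycle 3, 2, 2, 3, 2).
So the schedule is: every Tuesday, Friday and Sunday.
The following Tuesday is April 17, 2018.
The following Friday is April 20, 2018.
The following Sunday is April 22, 2018.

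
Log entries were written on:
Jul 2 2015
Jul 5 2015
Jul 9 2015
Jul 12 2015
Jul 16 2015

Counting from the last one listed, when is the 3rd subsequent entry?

The gap pattern 3, 4, 3, 4 repeats every 2 events.
These are the Thursdays and Sundays of each week.
The following Sunday is Jul 19 2015.
The following Thursday is Jul 23 2015.
Next Sunday: Jul 26 2015.

Jul 26 2015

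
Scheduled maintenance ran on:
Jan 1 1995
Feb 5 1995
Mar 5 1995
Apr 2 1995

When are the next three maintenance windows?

May 7 1995, Jun 4 1995, Jul 2 1995

Gaps: 35, 28, 28 days — a mix of 28 and 35. Every date is a Sunday.
Each is the 1st Sunday of its month.
1st Sunday of May 1995: May 7 1995.
1st Sunday of June 1995: Jun 4 1995.
1st Sunday of July 1995: Jul 2 1995.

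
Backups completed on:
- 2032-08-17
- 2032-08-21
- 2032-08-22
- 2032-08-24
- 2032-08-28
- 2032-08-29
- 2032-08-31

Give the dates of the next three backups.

2032-09-04, 2032-09-05, 2032-09-07

Gaps: 4, 1, 2, 4, 1, 2 days — not constant, but cyclic with period 3.
The events fall on every Tuesday, Saturday and Sunday.
Next Saturday: 2032-09-04.
Next Sunday: 2032-09-05.
Next Tuesday: 2032-09-07.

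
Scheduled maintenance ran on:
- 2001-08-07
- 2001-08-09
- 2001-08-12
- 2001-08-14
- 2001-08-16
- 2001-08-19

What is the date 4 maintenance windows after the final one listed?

Gaps: 2, 3, 2, 2, 3 days — not constant, but cyclic with period 3.
The events fall on every Tuesday, Thursday and Sunday.
The following Tuesday is 2001-08-21.
The following Thursday is 2001-08-23.
The following Sunday is 2001-08-26.
Next Tuesday: 2001-08-28.

2001-08-28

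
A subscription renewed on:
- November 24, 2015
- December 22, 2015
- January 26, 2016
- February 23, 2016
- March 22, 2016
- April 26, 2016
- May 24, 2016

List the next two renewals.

All dates are Tuesdays, 28, 35, 28, 28, 35, 28 days apart.
Specifically, the 4th Tuesday of each month.
June 2016 — 4th Tuesday is June 28, 2016.
July 2016 — 4th Tuesday is July 26, 2016.

June 28, 2016; July 26, 2016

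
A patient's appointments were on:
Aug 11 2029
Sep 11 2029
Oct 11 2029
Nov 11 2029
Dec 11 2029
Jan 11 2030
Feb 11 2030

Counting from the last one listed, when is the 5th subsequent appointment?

Jul 11 2030

Gaps: 31, 30, 31, 30, 31, 31 days — not constant. Every event is on the 11th of the month.
Pattern: the 11th of each month.
March 2030: Mar 11 2030.
Next: April 2030 → Apr 11 2030.
Next: May 2030 → May 11 2030.
June 2030: Jun 11 2030.
Next: July 2030 → Jul 11 2030.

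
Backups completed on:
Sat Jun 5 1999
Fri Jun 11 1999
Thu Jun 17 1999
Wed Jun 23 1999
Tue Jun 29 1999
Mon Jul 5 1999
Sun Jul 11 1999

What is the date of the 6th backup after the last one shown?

Mon Aug 16 1999

Every event comes 6 days after the last (6, 6, 6, 6, 6, 6).
Sun Jul 11 1999 + 6 days = Sat Jul 17 1999.
Sat Jul 17 1999 + 6 days = Fri Jul 23 1999.
Fri Jul 23 1999 + 6 days = Thu Jul 29 1999.
Thu Jul 29 1999 + 6 days = Wed Aug 4 1999.
Wed Aug 4 1999 + 6 days = Tue Aug 10 1999.
Tue Aug 10 1999 + 6 days = Mon Aug 16 1999.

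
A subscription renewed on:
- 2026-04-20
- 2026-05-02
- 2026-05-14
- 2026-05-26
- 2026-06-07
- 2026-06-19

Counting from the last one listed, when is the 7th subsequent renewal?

2026-09-11

Every event comes 12 days after the last (12, 12, 12, 12, 12).
2026-06-19 + 12 days = 2026-07-01.
2026-07-01 + 12 days = 2026-07-13.
2026-07-13 + 12 days = 2026-07-25.
2026-07-25 + 12 days = 2026-08-06.
2026-08-06 + 12 days = 2026-08-18.
2026-08-18 + 12 days = 2026-08-30.
2026-08-30 + 12 days = 2026-09-11.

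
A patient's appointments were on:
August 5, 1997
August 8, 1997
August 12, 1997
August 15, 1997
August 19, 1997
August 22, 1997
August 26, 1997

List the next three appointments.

August 29, 1997; September 2, 1997; September 5, 1997

The gap pattern 3, 4, 3, 4, 3, 4 repeats every 2 events.
These are the Tuesdays and Fridays of each week.
Next Friday: August 29, 1997.
The following Tuesday is September 2, 1997.
Next Friday: September 5, 1997.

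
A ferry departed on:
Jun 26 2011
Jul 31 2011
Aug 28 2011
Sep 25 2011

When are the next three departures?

Oct 30 2011, Nov 27 2011, Dec 25 2011

All Sundays; the gaps (35, 28, 28) vary with month length.
This is the last Sunday of each month.
October 2011 ends with Sunday Oct 30 2011.
Last Sunday of November 2011: Nov 27 2011.
Last Sunday of December 2011: Dec 25 2011.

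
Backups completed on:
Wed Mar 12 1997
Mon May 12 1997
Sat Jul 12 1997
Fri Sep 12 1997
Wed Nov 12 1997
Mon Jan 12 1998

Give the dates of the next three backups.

Each date is the 12th; the gaps (61, 61, 62, 61, 61) track the month lengths.
The rule is the 12th of every 2 months.
March 1998: Thu Mar 12 1998.
May 1998: Tue May 12 1998.
July 1998: Sun Jul 12 1998.

Thu Mar 12 1998, Tue May 12 1998, Sun Jul 12 1998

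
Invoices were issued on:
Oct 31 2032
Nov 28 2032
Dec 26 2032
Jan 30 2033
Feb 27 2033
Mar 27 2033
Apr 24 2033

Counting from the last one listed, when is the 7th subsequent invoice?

All Sundays; the gaps (28, 28, 35, 28, 28, 28) vary with month length.
This is the last Sunday of each month.
Last Sunday of May 2033: May 29 2033.
Last Sunday of June 2033: Jun 26 2033.
Last Sunday of July 2033: Jul 31 2033.
August 2033 ends with Sunday Aug 28 2033.
Last Sunday of September 2033: Sep 25 2033.
Last Sunday of October 2033: Oct 30 2033.
November 2033 ends with Sunday Nov 27 2033.

Nov 27 2033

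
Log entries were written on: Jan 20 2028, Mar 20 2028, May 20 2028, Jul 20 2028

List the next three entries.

Sep 20 2028, Nov 20 2028, Jan 20 2029

Gaps: 60, 61, 61 days — not constant. Every event is on the 20th of the month.
Pattern: the 20th of every 2 months.
Next: September 2028 → Sep 20 2028.
Next: November 2028 → Nov 20 2028.
Next: January 2029 → Jan 20 2029.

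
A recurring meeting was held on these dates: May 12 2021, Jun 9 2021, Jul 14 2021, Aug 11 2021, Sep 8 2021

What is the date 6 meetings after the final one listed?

Gaps: 28, 35, 28, 28 days — a mix of 28 and 35. Every date is a Wednesday.
Each is the 2nd Wednesday of its month.
2nd Wednesday of October 2021: Oct 13 2021.
November 2021 — 2nd Wednesday is Nov 10 2021.
December 2021 — 2nd Wednesday is Dec 8 2021.
January 2022 — 2nd Wednesday is Jan 12 2022.
February 2022 — 2nd Wednesday is Feb 9 2022.
2nd Wednesday of March 2022: Mar 9 2022.

Mar 9 2022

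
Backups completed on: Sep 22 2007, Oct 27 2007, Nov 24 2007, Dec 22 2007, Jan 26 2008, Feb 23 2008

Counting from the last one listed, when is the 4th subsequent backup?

Jun 28 2008

Gaps: 35, 28, 28, 35, 28 days — a mix of 28 and 35. Every date is a Saturday.
Each is the 4th Saturday of its month.
4th Saturday of March 2008: Mar 22 2008.
4th Saturday of April 2008: Apr 26 2008.
4th Saturday of May 2008: May 24 2008.
June 2008 — 4th Saturday is Jun 28 2008.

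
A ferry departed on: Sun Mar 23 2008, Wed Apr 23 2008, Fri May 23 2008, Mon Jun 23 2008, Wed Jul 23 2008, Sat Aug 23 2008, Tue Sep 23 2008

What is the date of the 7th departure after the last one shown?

Thu Apr 23 2009

The day-of-month is always 23 (31, 30, 31, 30, 31, 31 days between events).
So this recurs on the 23rd of each month.
October 2008: Thu Oct 23 2008.
November 2008: Sun Nov 23 2008.
December 2008: Tue Dec 23 2008.
Next: January 2009 → Fri Jan 23 2009.
February 2009: Mon Feb 23 2009.
March 2009: Mon Mar 23 2009.
Next: April 2009 → Thu Apr 23 2009.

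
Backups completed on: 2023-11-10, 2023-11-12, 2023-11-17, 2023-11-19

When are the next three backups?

2023-11-24, 2023-11-26, 2023-12-01

The gap pattern 2, 5, 2 repeats every 2 events.
These are the Fridays and Sundays of each week.
The following Friday is 2023-11-24.
Next Sunday: 2023-11-26.
Next Friday: 2023-12-01.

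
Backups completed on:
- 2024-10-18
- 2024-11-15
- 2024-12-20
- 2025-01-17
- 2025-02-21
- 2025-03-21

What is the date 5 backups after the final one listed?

All dates are Fridays, 28, 35, 28, 35, 28 days apart.
Specifically, the 3rd Friday of each month.
3rd Friday of April 2025: 2025-04-18.
May 2025 — 3rd Friday is 2025-05-16.
June 2025 — 3rd Friday is 2025-06-20.
3rd Friday of July 2025: 2025-07-18.
3rd Friday of August 2025: 2025-08-15.

2025-08-15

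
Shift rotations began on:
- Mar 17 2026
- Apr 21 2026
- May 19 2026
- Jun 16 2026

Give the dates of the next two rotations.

These are Tuesdays at 28- or 35-day spacing (35, 28, 28).
The pattern: 3rd Tuesday of the month.
July 2026 — 3rd Tuesday is Jul 21 2026.
August 2026 — 3rd Tuesday is Aug 18 2026.

Jul 21 2026, Aug 18 2026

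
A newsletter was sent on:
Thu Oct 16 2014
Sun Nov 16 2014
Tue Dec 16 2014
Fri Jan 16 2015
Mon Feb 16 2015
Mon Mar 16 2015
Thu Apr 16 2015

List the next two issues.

Sat May 16 2015, Tue Jun 16 2015

The day-of-month is always 16 (31, 30, 31, 31, 28, 31 days between events).
So this recurs on the 16th of each month.
Next: May 2015 → Sat May 16 2015.
June 2015: Tue Jun 16 2015.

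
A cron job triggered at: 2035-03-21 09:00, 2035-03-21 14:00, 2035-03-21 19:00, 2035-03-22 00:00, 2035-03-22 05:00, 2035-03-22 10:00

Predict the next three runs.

Gaps: 5, 5, 5, 5, 5 hours — each event is 5 hours after the previous one.
2035-03-22 10:00 + 5 h = 2035-03-22 15:00.
2035-03-22 15:00 + 5 h = 2035-03-22 20:00.
2035-03-22 20:00 + 5 h = 2035-03-23 01:00.

2035-03-22 15:00, 2035-03-22 20:00, 2035-03-23 01:00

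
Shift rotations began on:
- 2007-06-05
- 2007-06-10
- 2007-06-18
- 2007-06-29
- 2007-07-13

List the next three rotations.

2007-07-30, 2007-08-19, 2007-09-11

Gaps: 5, 8, 11, 14 days — each gap is 3 larger than the previous one.
Next gap: 17 days. 2007-07-13 + 17 days = 2007-07-30.
Next gap: 20 days. 2007-07-30 + 20 days = 2007-08-19.
Next gap: 23 days. 2007-08-19 + 23 days = 2007-09-11.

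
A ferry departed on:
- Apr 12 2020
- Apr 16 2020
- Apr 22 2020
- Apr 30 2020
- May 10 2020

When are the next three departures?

Intervals are 4, 6, 8, 10 days — an arithmetic progression with common difference 2.
Next gap: 12 days. May 10 2020 + 12 days = May 22 2020.
Next gap: 14 days. May 22 2020 + 14 days = Jun 5 2020.
Next gap: 16 days. Jun 5 2020 + 16 days = Jun 21 2020.

May 22 2020, Jun 5 2020, Jun 21 2020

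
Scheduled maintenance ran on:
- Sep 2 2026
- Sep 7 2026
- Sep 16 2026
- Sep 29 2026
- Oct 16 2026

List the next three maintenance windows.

Nov 6 2026, Dec 1 2026, Dec 30 2026

The spacing grows by 4 each time: 5, 9, 13, 17 days.
Next gap: 21 days. Oct 16 2026 + 21 days = Nov 6 2026.
Next gap: 25 days. Nov 6 2026 + 25 days = Dec 1 2026.
Next gap: 29 days. Dec 1 2026 + 29 days = Dec 30 2026.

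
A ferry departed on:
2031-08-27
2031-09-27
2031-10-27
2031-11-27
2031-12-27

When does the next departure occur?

2032-01-27

Each date is the 27th; the gaps (31, 30, 31, 30) track the month lengths.
The rule is the 27th of each month.
Next: January 2032 → 2032-01-27.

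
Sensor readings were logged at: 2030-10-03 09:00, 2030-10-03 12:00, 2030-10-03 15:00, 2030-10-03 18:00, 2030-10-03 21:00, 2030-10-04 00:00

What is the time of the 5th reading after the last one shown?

Spacing: 3, 3, 3, 3, 3 h — constant 3 h.
2030-10-04 00:00 + 3 h = 2030-10-04 03:00.
2030-10-04 03:00 + 3 h = 2030-10-04 06:00.
2030-10-04 06:00 + 3 h = 2030-10-04 09:00.
2030-10-04 09:00 + 3 h = 2030-10-04 12:00.
2030-10-04 12:00 + 3 h = 2030-10-04 15:00.

2030-10-04 15:00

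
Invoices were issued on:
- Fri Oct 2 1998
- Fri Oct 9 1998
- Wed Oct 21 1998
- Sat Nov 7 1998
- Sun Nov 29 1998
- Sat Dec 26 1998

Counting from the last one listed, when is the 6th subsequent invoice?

Sun Sep 19 1999

Intervals are 7, 12, 17, 22, 27 days — an arithmetic progression with common difference 5.
Next gap: 32 days. Sat Dec 26 1998 + 32 days = Wed Jan 27 1999.
Next gap: 37 days. Wed Jan 27 1999 + 37 days = Fri Mar 5 1999.
Next gap: 42 days. Fri Mar 5 1999 + 42 days = Fri Apr 16 1999.
Next gap: 47 days. Fri Apr 16 1999 + 47 days = Wed Jun 2 1999.
Next gap: 52 days. Wed Jun 2 1999 + 52 days = Sat Jul 24 1999.
Next gap: 57 days. Sat Jul 24 1999 + 57 days = Sun Sep 19 1999.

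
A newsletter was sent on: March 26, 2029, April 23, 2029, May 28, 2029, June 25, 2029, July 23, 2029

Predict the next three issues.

All dates are Mondays, 28, 35, 28, 28 days apart.
Specifically, the 4th Monday of each month.
4th Monday of August 2029: August 27, 2029.
4th Monday of September 2029: September 24, 2029.
October 2029 — 4th Monday is October 22, 2029.

August 27, 2029; September 24, 2029; October 22, 2029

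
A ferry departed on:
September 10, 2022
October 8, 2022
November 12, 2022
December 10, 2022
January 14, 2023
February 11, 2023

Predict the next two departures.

Gaps: 28, 35, 28, 35, 28 days — a mix of 28 and 35. Every date is a Saturday.
Each is the 2nd Saturday of its month.
2nd Saturday of March 2023: March 11, 2023.
April 2023 — 2nd Saturday is April 8, 2023.

March 11, 2023; April 8, 2023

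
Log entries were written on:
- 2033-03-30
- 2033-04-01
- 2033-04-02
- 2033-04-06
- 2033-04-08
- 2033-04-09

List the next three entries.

Every event lands on a Wednesday or Friday or Saturday (gaps cycle 2, 1, 4, 2, 1).
So the schedule is: every Wednesday, Friday and Saturday.
The following Wednesday is 2033-04-13.
The following Friday is 2033-04-15.
The following Saturday is 2033-04-16.

2033-04-13, 2033-04-15, 2033-04-16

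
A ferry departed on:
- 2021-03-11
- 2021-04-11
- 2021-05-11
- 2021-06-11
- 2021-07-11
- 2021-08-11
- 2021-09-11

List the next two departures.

The day-of-month is always 11 (31, 30, 31, 30, 31, 31 days between events).
So this recurs on the 11th of each month.
Next: October 2021 → 2021-10-11.
November 2021: 2021-11-11.

2021-10-11, 2021-11-11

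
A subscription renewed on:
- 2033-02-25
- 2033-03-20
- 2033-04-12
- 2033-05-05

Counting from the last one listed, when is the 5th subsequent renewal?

2033-08-28

Every event comes 23 days after the last (23, 23, 23).
2033-05-05 + 23 days = 2033-05-28.
2033-05-28 + 23 days = 2033-06-20.
2033-06-20 + 23 days = 2033-07-13.
2033-07-13 + 23 days = 2033-08-05.
2033-08-05 + 23 days = 2033-08-28.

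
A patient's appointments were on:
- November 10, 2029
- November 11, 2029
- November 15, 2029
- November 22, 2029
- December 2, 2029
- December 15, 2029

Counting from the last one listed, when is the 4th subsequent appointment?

March 7, 2030

The spacing grows by 3 each time: 1, 4, 7, 10, 13 days.
Next gap: 16 days. December 15, 2029 + 16 days = December 31, 2029.
Next gap: 19 days. December 31, 2029 + 19 days = January 19, 2030.
Next gap: 22 days. January 19, 2030 + 22 days = February 10, 2030.
Next gap: 25 days. February 10, 2030 + 25 days = March 7, 2030.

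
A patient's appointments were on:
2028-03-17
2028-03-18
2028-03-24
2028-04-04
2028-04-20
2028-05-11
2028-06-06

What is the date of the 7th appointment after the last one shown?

2029-04-24

The spacing grows by 5 each time: 1, 6, 11, 16, 21, 26 days.
Next gap: 31 days. 2028-06-06 + 31 days = 2028-07-07.
Next gap: 36 days. 2028-07-07 + 36 days = 2028-08-12.
Next gap: 41 days. 2028-08-12 + 41 days = 2028-09-22.
Next gap: 46 days. 2028-09-22 + 46 days = 2028-11-07.
Next gap: 51 days. 2028-11-07 + 51 days = 2028-12-28.
Next gap: 56 days. 2028-12-28 + 56 days = 2029-02-22.
Next gap: 61 days. 2029-02-22 + 61 days = 2029-04-24.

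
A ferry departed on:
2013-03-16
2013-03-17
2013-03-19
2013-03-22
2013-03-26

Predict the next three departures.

Gaps: 1, 2, 3, 4 days — each gap is 1 larger than the previous one.
Next gap: 5 days. 2013-03-26 + 5 days = 2013-03-31.
Next gap: 6 days. 2013-03-31 + 6 days = 2013-04-06.
Next gap: 7 days. 2013-04-06 + 7 days = 2013-04-13.

2013-03-31, 2013-04-06, 2013-04-13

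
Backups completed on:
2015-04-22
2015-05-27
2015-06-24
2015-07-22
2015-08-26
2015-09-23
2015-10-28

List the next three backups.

2015-11-25, 2015-12-23, 2016-01-27

Gaps: 35, 28, 28, 35, 28, 35 days — a mix of 28 and 35. Every date is a Wednesday.
Each is the 4th Wednesday of its month.
4th Wednesday of November 2015: 2015-11-25.
4th Wednesday of December 2015: 2015-12-23.
January 2016 — 4th Wednesday is 2016-01-27.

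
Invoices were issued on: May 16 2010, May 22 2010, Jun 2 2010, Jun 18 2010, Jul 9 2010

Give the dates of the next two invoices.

The spacing grows by 5 each time: 6, 11, 16, 21 days.
Next gap: 26 days. Jul 9 2010 + 26 days = Aug 4 2010.
Next gap: 31 days. Aug 4 2010 + 31 days = Sep 4 2010.

Aug 4 2010, Sep 4 2010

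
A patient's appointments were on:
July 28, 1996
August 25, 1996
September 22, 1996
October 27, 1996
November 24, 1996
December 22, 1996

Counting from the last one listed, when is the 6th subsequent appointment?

June 22, 1997

These are Sundays at 28- or 35-day spacing (28, 28, 35, 28, 28).
The pattern: 4th Sunday of the month.
January 1997 — 4th Sunday is January 26, 1997.
February 1997 — 4th Sunday is February 23, 1997.
4th Sunday of March 1997: March 23, 1997.
April 1997 — 4th Sunday is April 27, 1997.
4th Sunday of May 1997: May 25, 1997.
4th Sunday of June 1997: June 22, 1997.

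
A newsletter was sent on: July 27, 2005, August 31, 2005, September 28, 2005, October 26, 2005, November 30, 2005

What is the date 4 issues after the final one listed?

Every date is a Wednesday; gaps 35, 28, 28, 35 days.
Each is the last Wednesday of its month (at least one falls on the 29th or later, ruling out '4th Wednesday').
Last Wednesday of December 2005: December 28, 2005.
Last Wednesday of January 2006: January 25, 2006.
February 2006 ends with Wednesday February 22, 2006.
Last Wednesday of March 2006: March 29, 2006.

March 29, 2006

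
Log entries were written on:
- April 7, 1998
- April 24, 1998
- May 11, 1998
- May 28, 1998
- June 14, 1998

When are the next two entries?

Gaps between consecutive events: 17, 17, 17, 17 days — a constant 17-day interval.
June 14, 1998 + 17 days = July 1, 1998.
July 1, 1998 + 17 days = July 18, 1998.

July 1, 1998; July 18, 1998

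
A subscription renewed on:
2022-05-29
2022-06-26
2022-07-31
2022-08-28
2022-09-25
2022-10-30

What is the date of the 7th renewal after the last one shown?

Every date is a Sunday; gaps 28, 35, 28, 28, 35 days.
Each is the last Sunday of its month (at least one falls on the 29th or later, ruling out '4th Sunday').
November 2022 ends with Sunday 2022-11-27.
December 2022 ends with Sunday 2022-12-25.
Last Sunday of January 2023: 2023-01-29.
Last Sunday of February 2023: 2023-02-26.
March 2023 ends with Sunday 2023-03-26.
Last Sunday of April 2023: 2023-04-30.
Last Sunday of May 2023: 2023-05-28.

2023-05-28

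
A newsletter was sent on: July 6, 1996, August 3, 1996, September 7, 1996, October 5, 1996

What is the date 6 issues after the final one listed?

These are Saturdays at 28- or 35-day spacing (28, 35, 28).
The pattern: 1st Saturday of the month.
November 1996 — 1st Saturday is November 2, 1996.
December 1996 — 1st Saturday is December 7, 1996.
1st Saturday of January 1997: January 4, 1997.
1st Saturday of February 1997: February 1, 1997.
1st Saturday of March 1997: March 1, 1997.
1st Saturday of April 1997: April 5, 1997.

April 5, 1997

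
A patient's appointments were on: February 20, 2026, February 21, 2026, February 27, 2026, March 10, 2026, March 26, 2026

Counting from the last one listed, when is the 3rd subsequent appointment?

Gaps: 1, 6, 11, 16 days — each gap is 5 larger than the previous one.
Next gap: 21 days. March 26, 2026 + 21 days = April 16, 2026.
Next gap: 26 days. April 16, 2026 + 26 days = May 12, 2026.
Next gap: 31 days. May 12, 2026 + 31 days = June 12, 2026.

June 12, 2026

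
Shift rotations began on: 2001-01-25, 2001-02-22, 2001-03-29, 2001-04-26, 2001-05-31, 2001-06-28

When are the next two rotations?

2001-07-26, 2001-08-30

Every date is a Thursday; gaps 28, 35, 28, 35, 28 days.
Each is the last Thursday of its month (at least one falls on the 29th or later, ruling out '4th Thursday').
Last Thursday of July 2001: 2001-07-26.
Last Thursday of August 2001: 2001-08-30.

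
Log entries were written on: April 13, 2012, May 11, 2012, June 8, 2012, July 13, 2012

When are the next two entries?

These are Fridays at 28- or 35-day spacing (28, 28, 35).
The pattern: 2nd Friday of the month.
2nd Friday of August 2012: August 10, 2012.
2nd Friday of September 2012: September 14, 2012.

August 10, 2012; September 14, 2012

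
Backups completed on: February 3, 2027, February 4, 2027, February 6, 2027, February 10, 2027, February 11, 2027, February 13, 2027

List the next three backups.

Gaps: 1, 2, 4, 1, 2 days — not constant, but cyclic with period 3.
The events fall on every Wednesday, Thursday and Saturday.
Next Wednesday: February 17, 2027.
The following Thursday is February 18, 2027.
The following Saturday is February 20, 2027.

February 17, 2027; February 18, 2027; February 20, 2027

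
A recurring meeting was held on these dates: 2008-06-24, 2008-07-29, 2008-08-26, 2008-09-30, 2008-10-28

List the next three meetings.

2008-11-25, 2008-12-30, 2009-01-27

These are Tuesdays with 35, 28, 35, 28-day gaps.
Each is the final Tuesday of its month — 2008-07-29 is past the 28th, so '4th Tuesday' doesn't fit.
Last Tuesday of November 2008: 2008-11-25.
December 2008 ends with Tuesday 2008-12-30.
Last Tuesday of January 2009: 2009-01-27.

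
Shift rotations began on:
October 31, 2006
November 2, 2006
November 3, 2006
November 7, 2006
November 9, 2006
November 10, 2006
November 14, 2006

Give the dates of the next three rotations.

November 16, 2006; November 17, 2006; November 21, 2006

Gaps: 2, 1, 4, 2, 1, 4 days — not constant, but cyclic with period 3.
The events fall on every Tuesday, Thursday and Friday.
Next Thursday: November 16, 2006.
The following Friday is November 17, 2006.
The following Tuesday is November 21, 2006.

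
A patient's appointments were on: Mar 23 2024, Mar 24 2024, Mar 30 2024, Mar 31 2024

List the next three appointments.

The gap pattern 1, 6, 1 repeats every 2 events.
These are the Saturdays and Sundays of each week.
Next Saturday: Apr 6 2024.
The following Sunday is Apr 7 2024.
Next Saturday: Apr 13 2024.

Apr 6 2024, Apr 7 2024, Apr 13 2024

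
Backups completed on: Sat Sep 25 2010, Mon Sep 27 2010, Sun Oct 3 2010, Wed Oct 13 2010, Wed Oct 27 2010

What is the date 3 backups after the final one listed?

Sat Jan 1 2011

The spacing grows by 4 each time: 2, 6, 10, 14 days.
Next gap: 18 days. Wed Oct 27 2010 + 18 days = Sun Nov 14 2010.
Next gap: 22 days. Sun Nov 14 2010 + 22 days = Mon Dec 6 2010.
Next gap: 26 days. Mon Dec 6 2010 + 26 days = Sat Jan 1 2011.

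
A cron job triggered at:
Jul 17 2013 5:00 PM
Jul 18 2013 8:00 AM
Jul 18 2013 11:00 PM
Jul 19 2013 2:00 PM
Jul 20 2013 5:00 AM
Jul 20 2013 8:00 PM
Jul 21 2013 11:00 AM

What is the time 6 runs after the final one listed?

Spacing: 15, 15, 15, 15, 15, 15 h — constant 15 h.
Jul 21 2013 11:00 AM + 15 h = Jul 22 2013 2:00 AM.
Jul 22 2013 2:00 AM + 15 h = Jul 22 2013 5:00 PM.
Jul 22 2013 5:00 PM + 15 h = Jul 23 2013 8:00 AM.
Jul 23 2013 8:00 AM + 15 h = Jul 23 2013 11:00 PM.
Jul 23 2013 11:00 PM + 15 h = Jul 24 2013 2:00 PM.
Jul 24 2013 2:00 PM + 15 h = Jul 25 2013 5:00 AM.

Jul 25 2013 5:00 AM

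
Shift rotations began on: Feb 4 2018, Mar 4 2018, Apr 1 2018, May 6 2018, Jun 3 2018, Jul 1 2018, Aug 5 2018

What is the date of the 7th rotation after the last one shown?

Mar 3 2019

Gaps: 28, 28, 35, 28, 28, 35 days — a mix of 28 and 35. Every date is a Sunday.
Each is the 1st Sunday of its month.
September 2018 — 1st Sunday is Sep 2 2018.
October 2018 — 1st Sunday is Oct 7 2018.
1st Sunday of November 2018: Nov 4 2018.
1st Sunday of December 2018: Dec 2 2018.
January 2019 — 1st Sunday is Jan 6 2019.
February 2019 — 1st Sunday is Feb 3 2019.
1st Sunday of March 2019: Mar 3 2019.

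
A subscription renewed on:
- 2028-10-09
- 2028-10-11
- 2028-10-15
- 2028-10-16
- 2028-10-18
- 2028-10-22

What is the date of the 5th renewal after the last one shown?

2028-11-01

Gaps: 2, 4, 1, 2, 4 days — not constant, but cyclic with period 3.
The events fall on every Monday, Wednesday and Sunday.
The following Monday is 2028-10-23.
The following Wednesday is 2028-10-25.
The following Sunday is 2028-10-29.
Next Monday: 2028-10-30.
Next Wednesday: 2028-11-01.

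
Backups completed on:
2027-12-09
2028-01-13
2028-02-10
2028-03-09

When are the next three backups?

2028-04-13, 2028-05-11, 2028-06-08

All dates are Thursdays, 35, 28, 28 days apart.
Specifically, the 2nd Thursday of each month.
2nd Thursday of April 2028: 2028-04-13.
May 2028 — 2nd Thursday is 2028-05-11.
2nd Thursday of June 2028: 2028-06-08.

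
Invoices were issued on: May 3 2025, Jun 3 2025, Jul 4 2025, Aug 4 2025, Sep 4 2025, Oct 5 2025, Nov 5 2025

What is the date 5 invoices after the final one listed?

Gaps between consecutive events: 31, 31, 31, 31, 31, 31 days — a constant 31-day interval.
Nov 5 2025 + 31 days = Dec 6 2025.
Dec 6 2025 + 31 days = Jan 6 2026.
Jan 6 2026 + 31 days = Feb 6 2026.
Feb 6 2026 + 31 days = Mar 9 2026.
Mar 9 2026 + 31 days = Apr 9 2026.

Apr 9 2026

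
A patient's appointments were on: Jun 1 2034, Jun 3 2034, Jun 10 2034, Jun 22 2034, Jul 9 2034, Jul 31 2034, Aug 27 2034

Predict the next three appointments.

Sep 28 2034, Nov 4 2034, Dec 16 2034

Intervals are 2, 7, 12, 17, 22, 27 days — an arithmetic progression with common difference 5.
Next gap: 32 days. Aug 27 2034 + 32 days = Sep 28 2034.
Next gap: 37 days. Sep 28 2034 + 37 days = Nov 4 2034.
Next gap: 42 days. Nov 4 2034 + 42 days = Dec 16 2034.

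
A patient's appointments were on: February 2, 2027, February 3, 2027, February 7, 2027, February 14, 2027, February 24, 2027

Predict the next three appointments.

Intervals are 1, 4, 7, 10 days — an arithmetic progression with common difference 3.
Next gap: 13 days. February 24, 2027 + 13 days = March 9, 2027.
Next gap: 16 days. March 9, 2027 + 16 days = March 25, 2027.
Next gap: 19 days. March 25, 2027 + 19 days = April 13, 2027.

March 9, 2027; March 25, 2027; April 13, 2027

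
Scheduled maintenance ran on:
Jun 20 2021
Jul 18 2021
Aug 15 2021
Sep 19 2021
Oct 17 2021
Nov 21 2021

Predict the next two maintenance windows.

Dec 19 2021, Jan 16 2022

These are Sundays at 28- or 35-day spacing (28, 28, 35, 28, 35).
The pattern: 3rd Sunday of the month.
3rd Sunday of December 2021: Dec 19 2021.
January 2022 — 3rd Sunday is Jan 16 2022.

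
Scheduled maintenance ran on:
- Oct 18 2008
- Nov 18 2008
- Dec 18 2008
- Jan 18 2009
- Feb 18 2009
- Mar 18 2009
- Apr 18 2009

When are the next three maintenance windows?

May 18 2009, Jun 18 2009, Jul 18 2009

The day-of-month is always 18 (31, 30, 31, 31, 28, 31 days between events).
So this recurs on the 18th of each month.
May 2009: May 18 2009.
June 2009: Jun 18 2009.
July 2009: Jul 18 2009.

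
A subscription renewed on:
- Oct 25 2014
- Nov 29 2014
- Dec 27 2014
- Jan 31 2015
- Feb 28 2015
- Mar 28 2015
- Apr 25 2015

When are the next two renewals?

May 30 2015, Jun 27 2015

All Saturdays; the gaps (35, 28, 35, 28, 28, 28) vary with month length.
This is the last Saturday of each month.
Last Saturday of May 2015: May 30 2015.
Last Saturday of June 2015: Jun 27 2015.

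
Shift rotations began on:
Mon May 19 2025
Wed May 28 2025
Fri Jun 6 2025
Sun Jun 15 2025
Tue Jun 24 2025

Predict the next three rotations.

The spacing is 9, 9, 9, 9 days — always 9 days.
Tue Jun 24 2025 + 9 days = Thu Jul 3 2025.
Thu Jul 3 2025 + 9 days = Sat Jul 12 2025.
Sat Jul 12 2025 + 9 days = Mon Jul 21 2025.

Thu Jul 3 2025, Sat Jul 12 2025, Mon Jul 21 2025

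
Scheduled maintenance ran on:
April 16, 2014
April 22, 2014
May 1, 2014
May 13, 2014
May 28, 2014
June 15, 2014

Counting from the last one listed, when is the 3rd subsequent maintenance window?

August 26, 2014

Intervals are 6, 9, 12, 15, 18 days — an arithmetic progression with common difference 3.
Next gap: 21 days. June 15, 2014 + 21 days = July 6, 2014.
Next gap: 24 days. July 6, 2014 + 24 days = July 30, 2014.
Next gap: 27 days. July 30, 2014 + 27 days = August 26, 2014.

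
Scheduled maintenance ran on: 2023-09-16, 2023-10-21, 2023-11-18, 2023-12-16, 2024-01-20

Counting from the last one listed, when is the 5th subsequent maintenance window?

2024-06-15

Gaps: 35, 28, 28, 35 days — a mix of 28 and 35. Every date is a Saturday.
Each is the 3rd Saturday of its month.
February 2024 — 3rd Saturday is 2024-02-17.
March 2024 — 3rd Saturday is 2024-03-16.
3rd Saturday of April 2024: 2024-04-20.
May 2024 — 3rd Saturday is 2024-05-18.
June 2024 — 3rd Saturday is 2024-06-15.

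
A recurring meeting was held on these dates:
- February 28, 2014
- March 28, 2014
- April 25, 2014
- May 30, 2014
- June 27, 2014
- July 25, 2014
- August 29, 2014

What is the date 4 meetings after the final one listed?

December 26, 2014

Every date is a Friday; gaps 28, 28, 35, 28, 28, 35 days.
Each is the last Friday of its month (at least one falls on the 29th or later, ruling out '4th Friday').
September 2014 ends with Friday September 26, 2014.
October 2014 ends with Friday October 31, 2014.
November 2014 ends with Friday November 28, 2014.
Last Friday of December 2014: December 26, 2014.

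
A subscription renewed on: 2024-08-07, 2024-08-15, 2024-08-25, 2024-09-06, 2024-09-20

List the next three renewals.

Intervals are 8, 10, 12, 14 days — an arithmetic progression with common difference 2.
Next gap: 16 days. 2024-09-20 + 16 days = 2024-10-06.
Next gap: 18 days. 2024-10-06 + 18 days = 2024-10-24.
Next gap: 20 days. 2024-10-24 + 20 days = 2024-11-13.

2024-10-06, 2024-10-24, 2024-11-13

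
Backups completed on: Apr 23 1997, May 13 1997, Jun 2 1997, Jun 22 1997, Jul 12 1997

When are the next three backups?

Aug 1 1997, Aug 21 1997, Sep 10 1997

Every event comes 20 days after the last (20, 20, 20, 20).
Jul 12 1997 + 20 days = Aug 1 1997.
Aug 1 1997 + 20 days = Aug 21 1997.
Aug 21 1997 + 20 days = Sep 10 1997.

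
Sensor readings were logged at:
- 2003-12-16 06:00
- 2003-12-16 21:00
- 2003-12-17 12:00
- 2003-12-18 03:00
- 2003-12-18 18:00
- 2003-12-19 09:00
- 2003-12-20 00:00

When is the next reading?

Spacing: 15, 15, 15, 15, 15, 15 h — constant 15 h.
2003-12-20 00:00 + 15 h = 2003-12-20 15:00.

2003-12-20 15:00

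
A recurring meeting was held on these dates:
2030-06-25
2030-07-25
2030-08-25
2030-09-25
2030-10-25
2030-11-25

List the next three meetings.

The day-of-month is always 25 (30, 31, 31, 30, 31 days between events).
So this recurs on the 25th of each month.
December 2030: 2030-12-25.
January 2031: 2031-01-25.
Next: February 2031 → 2031-02-25.

2030-12-25, 2031-01-25, 2031-02-25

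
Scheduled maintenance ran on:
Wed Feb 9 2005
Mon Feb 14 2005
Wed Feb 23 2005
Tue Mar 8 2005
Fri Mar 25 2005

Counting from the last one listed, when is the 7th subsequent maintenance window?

Fri Nov 11 2005

Intervals are 5, 9, 13, 17 days — an arithmetic progression with common difference 4.
Next gap: 21 days. Fri Mar 25 2005 + 21 days = Fri Apr 15 2005.
Next gap: 25 days. Fri Apr 15 2005 + 25 days = Tue May 10 2005.
Next gap: 29 days. Tue May 10 2005 + 29 days = Wed Jun 8 2005.
Next gap: 33 days. Wed Jun 8 2005 + 33 days = Mon Jul 11 2005.
Next gap: 37 days. Mon Jul 11 2005 + 37 days = Wed Aug 17 2005.
Next gap: 41 days. Wed Aug 17 2005 + 41 days = Tue Sep 27 2005.
Next gap: 45 days. Tue Sep 27 2005 + 45 days = Fri Nov 11 2005.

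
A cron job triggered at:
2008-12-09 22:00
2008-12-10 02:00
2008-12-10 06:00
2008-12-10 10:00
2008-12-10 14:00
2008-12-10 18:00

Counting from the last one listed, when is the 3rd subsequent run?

2008-12-11 06:00

Gaps: 4, 4, 4, 4, 4 hours — each event is 4 hours after the previous one.
2008-12-10 18:00 + 4 h = 2008-12-10 22:00.
2008-12-10 22:00 + 4 h = 2008-12-11 02:00.
2008-12-11 02:00 + 4 h = 2008-12-11 06:00.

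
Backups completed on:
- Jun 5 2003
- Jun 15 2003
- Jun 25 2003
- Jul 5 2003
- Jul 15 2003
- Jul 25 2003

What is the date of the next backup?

Every event comes 10 days after the last (10, 10, 10, 10, 10).
Jul 25 2003 + 10 days = Aug 4 2003.

Aug 4 2003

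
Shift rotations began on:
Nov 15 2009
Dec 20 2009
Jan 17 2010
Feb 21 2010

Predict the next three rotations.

Mar 21 2010, Apr 18 2010, May 16 2010

All dates are Sundays, 35, 28, 35 days apart.
Specifically, the 3rd Sunday of each month.
March 2010 — 3rd Sunday is Mar 21 2010.
April 2010 — 3rd Sunday is Apr 18 2010.
May 2010 — 3rd Sunday is May 16 2010.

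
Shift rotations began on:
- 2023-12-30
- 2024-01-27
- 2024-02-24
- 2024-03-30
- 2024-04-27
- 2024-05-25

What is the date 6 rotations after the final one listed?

2024-11-30

These are Saturdays with 28, 28, 35, 28, 28-day gaps.
Each is the final Saturday of its month — 2023-12-30 is past the 28th, so '4th Saturday' doesn't fit.
June 2024 ends with Saturday 2024-06-29.
Last Saturday of July 2024: 2024-07-27.
August 2024 ends with Saturday 2024-08-31.
Last Saturday of September 2024: 2024-09-28.
Last Saturday of October 2024: 2024-10-26.
Last Saturday of November 2024: 2024-11-30.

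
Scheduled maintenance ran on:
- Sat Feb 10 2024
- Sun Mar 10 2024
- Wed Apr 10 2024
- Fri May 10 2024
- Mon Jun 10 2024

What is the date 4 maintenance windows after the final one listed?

Thu Oct 10 2024

Gaps: 29, 31, 30, 31 days — not constant. Every event is on the 10th of the month.
Pattern: the 10th of each month.
Next: July 2024 → Wed Jul 10 2024.
August 2024: Sat Aug 10 2024.
Next: September 2024 → Tue Sep 10 2024.
Next: October 2024 → Thu Oct 10 2024.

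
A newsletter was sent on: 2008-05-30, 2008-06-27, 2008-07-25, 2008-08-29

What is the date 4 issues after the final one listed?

2008-12-26

All Fridays; the gaps (28, 28, 35) vary with month length.
This is the last Friday of each month.
Last Friday of September 2008: 2008-09-26.
Last Friday of October 2008: 2008-10-31.
November 2008 ends with Friday 2008-11-28.
Last Friday of December 2008: 2008-12-26.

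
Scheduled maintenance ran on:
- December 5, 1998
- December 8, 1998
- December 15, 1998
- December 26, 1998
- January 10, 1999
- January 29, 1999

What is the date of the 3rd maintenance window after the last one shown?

April 20, 1999

Gaps: 3, 7, 11, 15, 19 days — each gap is 4 larger than the previous one.
Next gap: 23 days. January 29, 1999 + 23 days = February 21, 1999.
Next gap: 27 days. February 21, 1999 + 27 days = March 20, 1999.
Next gap: 31 days. March 20, 1999 + 31 days = April 20, 1999.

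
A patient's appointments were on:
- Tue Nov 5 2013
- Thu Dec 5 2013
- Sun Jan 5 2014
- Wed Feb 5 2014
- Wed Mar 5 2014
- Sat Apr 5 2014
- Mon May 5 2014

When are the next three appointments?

The day-of-month is always 5 (30, 31, 31, 28, 31, 30 days between events).
So this recurs on the 5th of each month.
Next: June 2014 → Thu Jun 5 2014.
Next: July 2014 → Sat Jul 5 2014.
Next: August 2014 → Tue Aug 5 2014.

Thu Jun 5 2014, Sat Jul 5 2014, Tue Aug 5 2014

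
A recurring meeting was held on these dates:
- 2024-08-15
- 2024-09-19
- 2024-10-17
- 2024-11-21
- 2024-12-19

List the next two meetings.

These are Thursdays at 28- or 35-day spacing (35, 28, 35, 28).
The pattern: 3rd Thursday of the month.
January 2025 — 3rd Thursday is 2025-01-16.
3rd Thursday of February 2025: 2025-02-20.

2025-01-16, 2025-02-20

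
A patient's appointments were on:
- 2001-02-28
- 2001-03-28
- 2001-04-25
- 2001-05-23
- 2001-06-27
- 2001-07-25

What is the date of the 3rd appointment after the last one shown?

These are Wednesdays at 28- or 35-day spacing (28, 28, 28, 35, 28).
The pattern: 4th Wednesday of the month.
4th Wednesday of August 2001: 2001-08-22.
September 2001 — 4th Wednesday is 2001-09-26.
October 2001 — 4th Wednesday is 2001-10-24.

2001-10-24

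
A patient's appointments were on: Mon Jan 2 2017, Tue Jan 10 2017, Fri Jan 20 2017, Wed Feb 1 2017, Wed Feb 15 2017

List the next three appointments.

Fri Mar 3 2017, Tue Mar 21 2017, Mon Apr 10 2017

Gaps: 8, 10, 12, 14 days — each gap is 2 larger than the previous one.
Next gap: 16 days. Wed Feb 15 2017 + 16 days = Fri Mar 3 2017.
Next gap: 18 days. Fri Mar 3 2017 + 18 days = Tue Mar 21 2017.
Next gap: 20 days. Tue Mar 21 2017 + 20 days = Mon Apr 10 2017.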